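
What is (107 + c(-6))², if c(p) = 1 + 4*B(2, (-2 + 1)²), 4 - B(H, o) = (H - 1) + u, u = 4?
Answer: 10816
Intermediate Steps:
B(H, o) = 1 - H (B(H, o) = 4 - ((H - 1) + 4) = 4 - ((-1 + H) + 4) = 4 - (3 + H) = 4 + (-3 - H) = 1 - H)
c(p) = -3 (c(p) = 1 + 4*(1 - 1*2) = 1 + 4*(1 - 2) = 1 + 4*(-1) = 1 - 4 = -3)
(107 + c(-6))² = (107 - 3)² = 104² = 10816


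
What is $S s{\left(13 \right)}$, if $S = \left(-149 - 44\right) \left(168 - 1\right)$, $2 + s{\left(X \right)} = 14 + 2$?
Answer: $-451234$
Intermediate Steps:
$s{\left(X \right)} = 14$ ($s{\left(X \right)} = -2 + \left(14 + 2\right) = -2 + 16 = 14$)
$S = -32231$ ($S = \left(-193\right) 167 = -32231$)
$S s{\left(13 \right)} = \left(-32231\right) 14 = -451234$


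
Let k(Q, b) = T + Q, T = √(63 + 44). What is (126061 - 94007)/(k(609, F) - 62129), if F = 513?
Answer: -1971962080/3784710293 - 32054*√107/3784710293 ≈ -0.52112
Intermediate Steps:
T = √107 ≈ 10.344
k(Q, b) = Q + √107 (k(Q, b) = √107 + Q = Q + √107)
(126061 - 94007)/(k(609, F) - 62129) = (126061 - 94007)/((609 + √107) - 62129) = 32054/(-61520 + √107)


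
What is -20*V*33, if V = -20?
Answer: 13200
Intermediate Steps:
-20*V*33 = -20*(-20)*33 = 400*33 = 13200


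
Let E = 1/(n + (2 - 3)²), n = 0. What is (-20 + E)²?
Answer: 361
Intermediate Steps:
E = 1 (E = 1/(0 + (2 - 3)²) = 1/(0 + (-1)²) = 1/(0 + 1) = 1/1 = 1)
(-20 + E)² = (-20 + 1)² = (-19)² = 361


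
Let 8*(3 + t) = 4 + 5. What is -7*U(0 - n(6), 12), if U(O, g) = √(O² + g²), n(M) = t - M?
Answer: -21*√1465/8 ≈ -100.47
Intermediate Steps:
t = -15/8 (t = -3 + (4 + 5)/8 = -3 + (⅛)*9 = -3 + 9/8 = -15/8 ≈ -1.8750)
n(M) = -15/8 - M
-7*U(0 - n(6), 12) = -7*√((0 - (-15/8 - 1*6))² + 12²) = -7*√((0 - (-15/8 - 6))² + 144) = -7*√((0 - 1*(-63/8))² + 144) = -7*√((0 + 63/8)² + 144) = -7*√((63/8)² + 144) = -7*√(3969/64 + 144) = -21*√1465/8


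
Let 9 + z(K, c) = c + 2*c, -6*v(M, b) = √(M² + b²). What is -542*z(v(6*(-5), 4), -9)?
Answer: 19512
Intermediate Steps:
v(M, b) = -√(M² + b²)/6
z(K, c) = -9 + 3*c (z(K, c) = -9 + (c + 2*c) = -9 + 3*c)
-542*z(v(6*(-5), 4), -9) = -542*(-9 + 3*(-9)) = -542*(-9 - 27) = -542*(-36) = 19512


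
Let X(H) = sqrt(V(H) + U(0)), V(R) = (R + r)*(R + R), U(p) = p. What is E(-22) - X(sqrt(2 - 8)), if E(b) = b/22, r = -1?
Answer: -1 - 2**(3/4)*3**(1/4)*sqrt(-I - sqrt(6)) ≈ -1.6934 + 3.5328*I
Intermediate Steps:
E(b) = b/22 (E(b) = b*(1/22) = b/22)
V(R) = 2*R*(-1 + R) (V(R) = (R - 1)*(R + R) = (-1 + R)*(2*R) = 2*R*(-1 + R))
X(H) = sqrt(2)*sqrt(H*(-1 + H)) (X(H) = sqrt(2*H*(-1 + H) + 0) = sqrt(2*H*(-1 + H)) = sqrt(2)*sqrt(H*(-1 + H)))
E(-22) - X(sqrt(2 - 8)) = (1/22)*(-22) - sqrt(2)*sqrt(sqrt(2 - 8)*(-1 + sqrt(2 - 8))) = -1 - sqrt(2)*sqrt(sqrt(-6)*(-1 + sqrt(-6))) = -1 - sqrt(2)*sqrt((I*sqrt(6))*(-1 + I*sqrt(6))) = -1 - sqrt(2)*sqrt(I*sqrt(6)*(-1 + I*sqrt(6))) = -1 - sqrt(2)*6**(1/4)*sqrt(I*(-1 + I*sqrt(6))) = -1 - 2**(3/4)*3**(1/4)*sqrt(I*(-1 + I*sqrt(6)))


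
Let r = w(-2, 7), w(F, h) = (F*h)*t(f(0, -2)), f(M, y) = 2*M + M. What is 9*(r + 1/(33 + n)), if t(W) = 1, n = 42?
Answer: -3147/25 ≈ -125.88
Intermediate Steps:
f(M, y) = 3*M
w(F, h) = F*h (w(F, h) = (F*h)*1 = F*h)
r = -14 (r = -2*7 = -14)
9*(r + 1/(33 + n)) = 9*(-14 + 1/(33 + 42)) = 9*(-14 + 1/75) = 9*(-1049/75) = -3147/25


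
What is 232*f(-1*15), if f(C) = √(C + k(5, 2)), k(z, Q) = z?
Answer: 232*I*√10 ≈ 733.65*I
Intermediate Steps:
f(C) = √(5 + C) (f(C) = √(C + 5) = √(5 + C))
232*f(-1*15) = 232*√(5 - 1*15) = 232*√(5 - 15) = 232*√(-10) = 232*(I*√10) = 232*I*√10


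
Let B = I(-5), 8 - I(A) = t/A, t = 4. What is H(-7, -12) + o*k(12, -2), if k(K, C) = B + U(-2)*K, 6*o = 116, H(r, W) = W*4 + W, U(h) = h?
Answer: -5308/15 ≈ -353.87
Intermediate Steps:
H(r, W) = 5*W (H(r, W) = 4*W + W = 5*W)
o = 58/3 (o = (⅙)*116 = 58/3 ≈ 19.333)
I(A) = 8 - 4/A
B = 44/5 (B = 8 - 4/(-5) = 8 - 4*(-⅕) = 8 + ⅘ = 44/5 ≈ 8.8000)
k(K, C) = 44/5 - 2*K
H(-7, -12) + o*k(12, -2) = 5*(-12) + 58*(44/5 - 2*12)/3 = -60 + 58*(44/5 - 24)/3 = -60 + (58/3)*(-76/5) = -60 - 4408/15 = -5308/15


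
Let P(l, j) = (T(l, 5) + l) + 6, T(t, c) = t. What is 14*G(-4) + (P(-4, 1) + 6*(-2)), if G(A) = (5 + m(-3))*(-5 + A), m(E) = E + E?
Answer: 112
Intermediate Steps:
m(E) = 2*E
G(A) = 5 - A (G(A) = (5 + 2*(-3))*(-5 + A) = (5 - 6)*(-5 + A) = -(-5 + A) = 5 - A)
P(l, j) = 6 + 2*l (P(l, j) = (l + l) + 6 = 2*l + 6 = 6 + 2*l)
14*G(-4) + (P(-4, 1) + 6*(-2)) = 14*(5 - 1*(-4)) + ((6 + 2*(-4)) + 6*(-2)) = 14*(5 + 4) + ((6 - 8) - 12) = 14*9 + (-2 - 12) = 126 - 14 = 112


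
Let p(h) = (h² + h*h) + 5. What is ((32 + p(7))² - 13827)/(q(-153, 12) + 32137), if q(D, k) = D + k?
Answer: 2199/15998 ≈ 0.13745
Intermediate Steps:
p(h) = 5 + 2*h² (p(h) = (h² + h²) + 5 = 2*h² + 5 = 5 + 2*h²)
((32 + p(7))² - 13827)/(q(-153, 12) + 32137) = ((32 + (5 + 2*7²))² - 13827)/((-153 + 12) + 32137) = ((32 + (5 + 2*49))² - 13827)/(-141 + 32137) = ((32 + (5 + 98))² - 13827)/31996 = ((32 + 103)² - 13827)*(1/31996) = (135² - 13827)*(1/31996) = (18225 - 13827)*(1/31996) = 4398*(1/31996) = 2199/15998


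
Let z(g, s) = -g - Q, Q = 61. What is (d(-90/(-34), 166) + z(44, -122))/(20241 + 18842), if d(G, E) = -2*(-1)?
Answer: -103/39083 ≈ -0.0026354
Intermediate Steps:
z(g, s) = -61 - g (z(g, s) = -g - 1*61 = -g - 61 = -61 - g)
d(G, E) = 2
(d(-90/(-34), 166) + z(44, -122))/(20241 + 18842) = (2 + (-61 - 1*44))/(20241 + 18842) = (2 + (-61 - 44))/39083 = (2 - 105)*(1/39083) = -103*1/39083 = -103/39083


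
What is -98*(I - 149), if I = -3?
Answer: 14896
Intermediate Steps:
-98*(I - 149) = -98*(-3 - 149) = -98*(-152) = 14896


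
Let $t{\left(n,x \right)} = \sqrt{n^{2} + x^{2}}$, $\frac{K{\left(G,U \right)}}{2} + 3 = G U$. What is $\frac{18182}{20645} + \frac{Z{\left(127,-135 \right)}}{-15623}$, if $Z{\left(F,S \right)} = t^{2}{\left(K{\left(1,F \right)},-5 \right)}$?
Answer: $- \frac{986208819}{322536835} \approx -3.0577$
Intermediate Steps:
$K{\left(G,U \right)} = -6 + 2 G U$
$Z{\left(F,S \right)} = 25 + \left(-6 + 2 F\right)^{2}$ ($Z{\left(F,S \right)} = \left(\sqrt{\left(-6 + 2 \cdot 1 F\right)^{2} + \left(-5\right)^{2}}\right)^{2} = \left(\sqrt{\left(-6 + 2 F\right)^{2} + 25}\right)^{2} = \left(\sqrt{25 + \left(-6 + 2 F\right)^{2}}\right)^{2} = 25 + \left(-6 + 2 F\right)^{2}$)
$\frac{18182}{20645} + \frac{Z{\left(127,-135 \right)}}{-15623} = \frac{18182}{20645} + \frac{25 + 4 \left(-3 + 127\right)^{2}}{-15623} = 18182 \cdot \frac{1}{20645} + \left(25 + 4 \cdot 124^{2}\right) \left(- \frac{1}{15623}\right) = \frac{18182}{20645} + \left(25 + 4 \cdot 15376\right) \left(- \frac{1}{15623}\right) = \frac{18182}{20645} + \left(25 + 61504\right) \left(- \frac{1}{15623}\right) = \frac{18182}{20645} + 61529 \left(- \frac{1}{15623}\right) = \frac{18182}{20645} - \frac{61529}{15623} = - \frac{986208819}{322536835}$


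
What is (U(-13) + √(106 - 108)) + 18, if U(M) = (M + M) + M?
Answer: -21 + I*√2 ≈ -21.0 + 1.4142*I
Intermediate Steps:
U(M) = 3*M (U(M) = 2*M + M = 3*M)
(U(-13) + √(106 - 108)) + 18 = (3*(-13) + √(106 - 108)) + 18 = (-39 + √(-2)) + 18 = (-39 + I*√2) + 18 = -21 + I*√2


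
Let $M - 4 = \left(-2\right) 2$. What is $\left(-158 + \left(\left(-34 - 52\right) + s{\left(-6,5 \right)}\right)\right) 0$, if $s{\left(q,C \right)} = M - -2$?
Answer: $0$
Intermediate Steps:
$M = 0$ ($M = 4 - 4 = 0$)
$s{\left(q,C \right)} = 2$ ($s{\left(q,C \right)} = 0 - -2 = 0 + 2 = 2$)
$\left(-158 + \left(\left(-34 - 52\right) + s{\left(-6,5 \right)}\right)\right) 0 = \left(-158 + \left(\left(-34 - 52\right) + 2\right)\right) 0 = \left(-158 + \left(-86 + 2\right)\right) 0 = \left(-158 - 84\right) 0 = \left(-242\right) 0 = 0$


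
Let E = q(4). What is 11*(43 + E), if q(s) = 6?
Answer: 539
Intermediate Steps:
E = 6
11*(43 + E) = 11*(43 + 6) = 11*49 = 539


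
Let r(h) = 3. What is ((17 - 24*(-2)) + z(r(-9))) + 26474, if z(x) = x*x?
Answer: 26548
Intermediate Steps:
z(x) = x²
((17 - 24*(-2)) + z(r(-9))) + 26474 = ((17 - 24*(-2)) + 3²) + 26474 = ((17 + 48) + 9) + 26474 = (65 + 9) + 26474 = 74 + 26474 = 26548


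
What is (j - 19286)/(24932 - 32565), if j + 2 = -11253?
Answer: 30541/7633 ≈ 4.0012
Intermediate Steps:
j = -11255 (j = -2 - 11253 = -11255)
(j - 19286)/(24932 - 32565) = (-11255 - 19286)/(24932 - 32565) = -30541/(-7633) = -30541*(-1/7633) = 30541/7633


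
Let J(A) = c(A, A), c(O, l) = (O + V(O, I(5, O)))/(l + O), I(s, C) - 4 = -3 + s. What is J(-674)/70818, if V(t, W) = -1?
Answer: 225/31820888 ≈ 7.0708e-6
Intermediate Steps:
I(s, C) = 1 + s (I(s, C) = 4 + (-3 + s) = 1 + s)
c(O, l) = (-1 + O)/(O + l) (c(O, l) = (O - 1)/(l + O) = (-1 + O)/(O + l))
J(A) = (-1 + A)/(2*A) (J(A) = (-1 + A)/(A + A) = (-1 + A)/((2*A)) = (1/(2*A))*(-1 + A) = (-1 + A)/(2*A))
J(-674)/70818 = ((½)*(-1 - 674)/(-674))/70818 = ((½)*(-1/674)*(-675))*(1/70818) = (675/1348)*(1/70818) = 225/31820888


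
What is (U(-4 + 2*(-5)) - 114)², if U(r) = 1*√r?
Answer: (114 - I*√14)² ≈ 12982.0 - 853.1*I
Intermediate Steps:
U(r) = √r
(U(-4 + 2*(-5)) - 114)² = (√(-4 + 2*(-5)) - 114)² = (√(-4 - 10) - 114)² = (√(-14) - 114)² = (I*√14 - 114)² = (-114 + I*√14)²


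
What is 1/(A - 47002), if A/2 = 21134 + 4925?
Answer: 1/5116 ≈ 0.00019547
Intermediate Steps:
A = 52118 (A = 2*(21134 + 4925) = 2*26059 = 52118)
1/(A - 47002) = 1/(52118 - 47002) = 1/5116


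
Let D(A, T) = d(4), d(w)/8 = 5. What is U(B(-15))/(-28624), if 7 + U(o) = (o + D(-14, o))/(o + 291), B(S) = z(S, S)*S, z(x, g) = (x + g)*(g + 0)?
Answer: 38503/184882416 ≈ 0.00020826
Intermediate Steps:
d(w) = 40 (d(w) = 8*5 = 40)
z(x, g) = g*(g + x) (z(x, g) = (g + x)*g = g*(g + x))
D(A, T) = 40
B(S) = 2*S³ (B(S) = (S*(S + S))*S = (S*(2*S))*S = (2*S²)*S = 2*S³)
U(o) = -7 + (40 + o)/(291 + o) (U(o) = -7 + (o + 40)/(o + 291) = -7 + (40 + o)/(291 + o))
U(B(-15))/(-28624) = ((-1997 - 12*(-15)³)/(291 + 2*(-15)³))/(-28624) = ((-1997 - 12*(-3375))/(291 + 2*(-3375)))*(-1/28624) = ((-1997 - 6*(-6750))/(291 - 6750))*(-1/28624) = ((-1997 + 40500)/(-6459))*(-1/28624) = -1/6459*38503*(-1/28624) = -38503/6459*(-1/28624) = 38503/184882416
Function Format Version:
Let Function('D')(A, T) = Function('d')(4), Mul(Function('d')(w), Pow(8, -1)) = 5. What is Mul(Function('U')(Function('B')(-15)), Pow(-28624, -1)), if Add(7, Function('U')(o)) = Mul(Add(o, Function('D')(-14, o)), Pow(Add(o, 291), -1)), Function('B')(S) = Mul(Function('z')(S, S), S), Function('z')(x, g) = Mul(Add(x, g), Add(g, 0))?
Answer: Rational(38503, 184882416) ≈ 0.00020826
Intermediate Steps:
Function('d')(w) = 40 (Function('d')(w) = Mul(8, 5) = 40)
Function('z')(x, g) = Mul(g, Add(g, x)) (Function('z')(x, g) = Mul(Add(g, x), g) = Mul(g, Add(g, x)))
Function('D')(A, T) = 40
Function('B')(S) = Mul(2, Pow(S, 3)) (Function('B')(S) = Mul(Mul(S, Add(S, S)), S) = Mul(Mul(S, Mul(2, S)), S) = Mul(Mul(2, Pow(S, 2)), S) = Mul(2, Pow(S, 3)))
Function('U')(o) = Add(-7, Mul(Pow(Add(291, o), -1), Add(40, o))) (Function('U')(o) = Add(-7, Mul(Add(o, 40), Pow(Add(o, 291), -1))) = Add(-7, Mul(Add(40, o), Pow(Add(291, o), -1))) = Add(-7, Mul(Pow(Add(291, o), -1), Add(40, o))))
Mul(Function('U')(Function('B')(-15)), Pow(-28624, -1)) = Mul(Mul(Pow(Add(291, Mul(2, Pow(-15, 3))), -1), Add(-1997, Mul(-6, Mul(2, Pow(-15, 3))))), Pow(-28624, -1)) = Mul(Mul(Pow(Add(291, Mul(2, -3375)), -1), Add(-1997, Mul(-6, Mul(2, -3375)))), Rational(-1, 28624)) = Mul(Mul(Pow(Add(291, -6750), -1), Add(-1997, Mul(-6, -6750))), Rational(-1, 28624)) = Mul(Mul(Pow(-6459, -1), Add(-1997, 40500)), Rational(-1, 28624)) = Mul(Mul(Rational(-1, 6459), 38503), Rational(-1, 28624)) = Mul(Rational(-38503, 6459), Rational(-1, 28624)) = Rational(38503, 184882416)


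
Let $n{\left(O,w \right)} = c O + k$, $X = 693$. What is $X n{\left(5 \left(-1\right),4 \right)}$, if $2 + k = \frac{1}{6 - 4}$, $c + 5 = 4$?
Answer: $\frac{4851}{2} \approx 2425.5$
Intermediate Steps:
$c = -1$ ($c = -5 + 4 = -1$)
$k = - \frac{3}{2}$ ($k = -2 + \frac{1}{6 - 4} = -2 + \frac{1}{2} = - \frac{3}{2} \approx -1.5$)
$n{\left(O,w \right)} = - \frac{3}{2} - O$ ($n{\left(O,w \right)} = - O - \frac{3}{2} = - \frac{3}{2} - O$)
$X n{\left(5 \left(-1\right),4 \right)} = 693 \left(- \frac{3}{2} - 5 \left(-1\right)\right) = 693 \left(- \frac{3}{2} - -5\right) = 693 \left(- \frac{3}{2} + 5\right) = 693 \cdot \frac{7}{2} = \frac{4851}{2}$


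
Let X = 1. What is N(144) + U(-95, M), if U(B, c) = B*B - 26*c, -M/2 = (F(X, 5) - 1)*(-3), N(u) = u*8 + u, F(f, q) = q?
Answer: 9697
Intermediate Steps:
N(u) = 9*u (N(u) = 8*u + u = 9*u)
M = 24 (M = -2*(5 - 1)*(-3) = -8*(-3) = -2*(-12) = 24)
U(B, c) = B**2 - 26*c
N(144) + U(-95, M) = 9*144 + ((-95)**2 - 26*24) = 1296 + (9025 - 624) = 1296 + 8401 = 9697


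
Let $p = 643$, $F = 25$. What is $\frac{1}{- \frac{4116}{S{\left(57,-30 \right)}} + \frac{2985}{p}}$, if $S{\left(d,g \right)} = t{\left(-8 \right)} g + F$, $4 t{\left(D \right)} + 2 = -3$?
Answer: $- \frac{80375}{4920051} \approx -0.016336$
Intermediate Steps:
$t{\left(D \right)} = - \frac{5}{4}$ ($t{\left(D \right)} = - \frac{1}{2} + \frac{1}{4} \left(-3\right) = - \frac{1}{2} - \frac{3}{4} = - \frac{5}{4}$)
$S{\left(d,g \right)} = 25 - \frac{5 g}{4}$ ($S{\left(d,g \right)} = - \frac{5 g}{4} + 25 = 25 - \frac{5 g}{4}$)
$\frac{1}{- \frac{4116}{S{\left(57,-30 \right)}} + \frac{2985}{p}} = \frac{1}{- \frac{4116}{25 - - \frac{75}{2}} + \frac{2985}{643}} = \frac{1}{- \frac{4116}{25 + \frac{75}{2}} + 2985 \cdot \frac{1}{643}} = \frac{1}{- \frac{4116}{\frac{125}{2}} + \frac{2985}{643}} = \frac{1}{\left(-4116\right) \frac{2}{125} + \frac{2985}{643}} = \frac{1}{- \frac{8232}{125} + \frac{2985}{643}} = \frac{1}{- \frac{4920051}{80375}} = - \frac{80375}{4920051}$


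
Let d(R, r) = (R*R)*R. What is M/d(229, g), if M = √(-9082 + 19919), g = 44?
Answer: √10837/12008989 ≈ 8.6686e-6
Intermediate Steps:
d(R, r) = R³ (d(R, r) = R²*R = R³)
M = √10837 ≈ 104.10
M/d(229, g) = √10837/(229³) = √10837/12008989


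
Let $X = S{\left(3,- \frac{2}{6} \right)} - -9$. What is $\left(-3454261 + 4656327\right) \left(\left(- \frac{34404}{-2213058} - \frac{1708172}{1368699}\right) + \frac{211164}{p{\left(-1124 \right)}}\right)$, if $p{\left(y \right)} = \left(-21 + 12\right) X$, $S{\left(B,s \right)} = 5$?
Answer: $- \frac{7124336958349016036536}{3533845316799} \approx -2.016 \cdot 10^{9}$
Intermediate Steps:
$X = 14$ ($X = 5 - -9 = 5 + 9 = 14$)
$p{\left(y \right)} = -126$ ($p{\left(y \right)} = \left(-21 + 12\right) 14 = \left(-9\right) 14 = -126$)
$\left(-3454261 + 4656327\right) \left(\left(- \frac{34404}{-2213058} - \frac{1708172}{1368699}\right) + \frac{211164}{p{\left(-1124 \right)}}\right) = \left(-3454261 + 4656327\right) \left(\left(- \frac{34404}{-2213058} - \frac{1708172}{1368699}\right) + \frac{211164}{-126}\right) = 1202066 \left(\left(\left(-34404\right) \left(- \frac{1}{2213058}\right) - \frac{1708172}{1368699}\right) + 211164 \left(- \frac{1}{126}\right)\right) = 1202066 \left(\left(\frac{5734}{368843} - \frac{1708172}{1368699}\right) - \frac{35194}{21}\right) = 1202066 \left(- \frac{622199164930}{504835045257} - \frac{35194}{21}\right) = 1202066 \left(- \frac{5926743588412796}{3533845316799}\right) = - \frac{7124336958349016036536}{3533845316799}$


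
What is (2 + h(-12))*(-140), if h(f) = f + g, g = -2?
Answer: 1680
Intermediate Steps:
h(f) = -2 + f (h(f) = f - 2 = -2 + f)
(2 + h(-12))*(-140) = (2 + (-2 - 12))*(-140) = (2 - 14)*(-140) = -12*(-140) = 1680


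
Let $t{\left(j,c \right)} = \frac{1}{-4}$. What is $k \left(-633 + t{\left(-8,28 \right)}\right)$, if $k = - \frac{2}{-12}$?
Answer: $- \frac{2533}{24} \approx -105.54$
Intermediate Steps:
$k = \frac{1}{6}$ ($k = \left(-2\right) \left(- \frac{1}{12}\right) = \frac{1}{6} \approx 0.16667$)
$t{\left(j,c \right)} = - \frac{1}{4}$
$k \left(-633 + t{\left(-8,28 \right)}\right) = \frac{-633 - \frac{1}{4}}{6} = \frac{1}{6} \left(- \frac{2533}{4}\right) = - \frac{2533}{24}$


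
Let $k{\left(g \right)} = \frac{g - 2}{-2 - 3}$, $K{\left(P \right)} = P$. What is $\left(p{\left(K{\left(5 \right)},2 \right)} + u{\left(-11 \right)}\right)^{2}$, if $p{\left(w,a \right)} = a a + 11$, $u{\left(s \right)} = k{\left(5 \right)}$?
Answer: $\frac{5184}{25} \approx 207.36$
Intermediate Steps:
$k{\left(g \right)} = \frac{2}{5} - \frac{g}{5}$ ($k{\left(g \right)} = \frac{-2 + g}{-5} = \left(-2 + g\right) \left(- \frac{1}{5}\right) = \frac{2}{5} - \frac{g}{5}$)
$u{\left(s \right)} = - \frac{3}{5}$ ($u{\left(s \right)} = \frac{2}{5} - 1 = - \frac{3}{5}$)
$p{\left(w,a \right)} = 11 + a^{2}$ ($p{\left(w,a \right)} = a^{2} + 11 = 11 + a^{2}$)
$\left(p{\left(K{\left(5 \right)},2 \right)} + u{\left(-11 \right)}\right)^{2} = \left(\left(11 + 2^{2}\right) - \frac{3}{5}\right)^{2} = \left(\left(11 + 4\right) - \frac{3}{5}\right)^{2} = \left(15 - \frac{3}{5}\right)^{2} = \left(\frac{72}{5}\right)^{2} = \frac{5184}{25}$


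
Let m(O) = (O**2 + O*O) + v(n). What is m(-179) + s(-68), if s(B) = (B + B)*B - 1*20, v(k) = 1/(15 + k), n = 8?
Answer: 1686131/23 ≈ 73310.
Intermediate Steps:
m(O) = 1/23 + 2*O**2 (m(O) = (O**2 + O*O) + 1/(15 + 8) = (O**2 + O**2) + 1/23 = 2*O**2 + 1/23 = 1/23 + 2*O**2)
s(B) = -20 + 2*B**2 (s(B) = (2*B)*B - 20 = 2*B**2 - 20 = -20 + 2*B**2)
m(-179) + s(-68) = (1/23 + 2*(-179)**2) + (-20 + 2*(-68)**2) = (1/23 + 2*32041) + (-20 + 2*4624) = (1/23 + 64082) + (-20 + 9248) = 1473887/23 + 9228 = 1686131/23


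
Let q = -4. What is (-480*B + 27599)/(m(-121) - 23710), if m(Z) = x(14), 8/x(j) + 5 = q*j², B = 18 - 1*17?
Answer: -21396891/18707198 ≈ -1.1438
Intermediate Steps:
B = 1 (B = 18 - 17 = 1)
x(j) = 8/(-5 - 4*j²)
m(Z) = -8/789 (m(Z) = -8/(5 + 4*14²) = -8/(5 + 4*196) = -8/(5 + 784) = -8/789)
(-480*B + 27599)/(m(-121) - 23710) = (-480*1 + 27599)/(-8/789 - 23710) = (-480 + 27599)/(-18707198/789) = 27119*(-789/18707198) = -21396891/18707198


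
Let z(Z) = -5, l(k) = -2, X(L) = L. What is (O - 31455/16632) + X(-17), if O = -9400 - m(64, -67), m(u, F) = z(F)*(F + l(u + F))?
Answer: -6014557/616 ≈ -9763.9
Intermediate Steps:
m(u, F) = 10 - 5*F (m(u, F) = -5*(F - 2) = -5*(-2 + F) = 10 - 5*F)
O = -9745 (O = -9400 - (10 - 5*(-67)) = -9400 - (10 + 335) = -9400 - 1*345 = -9400 - 345 = -9745)
(O - 31455/16632) + X(-17) = (-9745 - 31455/16632) - 17 = (-9745 - 31455*1/16632) - 17 = (-9745 - 1165/616) - 17 = -6004085/616 - 17 = -6014557/616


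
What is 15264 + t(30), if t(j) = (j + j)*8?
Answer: 15744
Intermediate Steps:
t(j) = 16*j (t(j) = (2*j)*8 = 16*j)
15264 + t(30) = 15264 + 16*30 = 15264 + 480 = 15744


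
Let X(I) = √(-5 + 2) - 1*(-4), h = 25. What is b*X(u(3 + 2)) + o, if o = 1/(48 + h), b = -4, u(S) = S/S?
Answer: -1167/73 - 4*I*√3 ≈ -15.986 - 6.9282*I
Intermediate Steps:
u(S) = 1
o = 1/73 (o = 1/(48 + 25) = 1/73 ≈ 0.013699)
X(I) = 4 + I*√3 (X(I) = √(-3) + 4 = I*√3 + 4 = 4 + I*√3)
b*X(u(3 + 2)) + o = -4*(4 + I*√3) + 1/73 = (-16 - 4*I*√3) + 1/73 = -1167/73 - 4*I*√3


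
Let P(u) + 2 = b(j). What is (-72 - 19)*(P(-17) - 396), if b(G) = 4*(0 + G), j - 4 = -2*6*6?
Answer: 60970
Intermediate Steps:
j = -68 (j = 4 - 2*6*6 = 4 - 12*6 = 4 - 72 = -68)
b(G) = 4*G
P(u) = -274 (P(u) = -2 + 4*(-68) = -2 - 272 = -274)
(-72 - 19)*(P(-17) - 396) = (-72 - 19)*(-274 - 396) = -91*(-670) = 60970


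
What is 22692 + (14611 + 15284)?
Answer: 52587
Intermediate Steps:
22692 + (14611 + 15284) = 22692 + 29895 = 52587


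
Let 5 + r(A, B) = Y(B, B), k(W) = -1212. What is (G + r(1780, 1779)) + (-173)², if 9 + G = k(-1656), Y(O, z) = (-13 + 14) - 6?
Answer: 28698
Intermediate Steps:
Y(O, z) = -5 (Y(O, z) = 1 - 6 = -5)
r(A, B) = -10 (r(A, B) = -5 - 5 = -10)
G = -1221 (G = -9 - 1212 = -1221)
(G + r(1780, 1779)) + (-173)² = (-1221 - 10) + (-173)² = -1231 + 29929 = 28698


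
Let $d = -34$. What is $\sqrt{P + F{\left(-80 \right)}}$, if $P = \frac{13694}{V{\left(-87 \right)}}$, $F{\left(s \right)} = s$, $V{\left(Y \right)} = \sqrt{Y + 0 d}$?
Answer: $\frac{\sqrt{-605520 - 1191378 i \sqrt{87}}}{87} \approx 26.366 - 27.842 i$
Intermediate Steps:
$V{\left(Y \right)} = \sqrt{Y}$ ($V{\left(Y \right)} = \sqrt{Y + 0 \left(-34\right)} = \sqrt{Y + 0} = \sqrt{Y}$)
$P = - \frac{13694 i \sqrt{87}}{87}$ ($P = \frac{13694}{\sqrt{-87}} = \frac{13694}{i \sqrt{87}} = 13694 \left(- \frac{i \sqrt{87}}{87}\right) = - \frac{13694 i \sqrt{87}}{87} \approx - 1468.2 i$)
$\sqrt{P + F{\left(-80 \right)}} = \sqrt{- \frac{13694 i \sqrt{87}}{87} - 80} = \sqrt{-80 - \frac{13694 i \sqrt{87}}{87}}$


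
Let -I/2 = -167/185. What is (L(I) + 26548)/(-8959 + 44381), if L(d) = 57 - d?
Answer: 4921591/6553070 ≈ 0.75104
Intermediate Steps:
I = 334/185 (I = -(-334)/185 = -2*(-167/185) = 334/185 ≈ 1.8054)
(L(I) + 26548)/(-8959 + 44381) = ((57 - 1*334/185) + 26548)/(-8959 + 44381) = ((57 - 334/185) + 26548)/35422 = (10211/185 + 26548)*(1/35422) = (4921591/185)*(1/35422) = 4921591/6553070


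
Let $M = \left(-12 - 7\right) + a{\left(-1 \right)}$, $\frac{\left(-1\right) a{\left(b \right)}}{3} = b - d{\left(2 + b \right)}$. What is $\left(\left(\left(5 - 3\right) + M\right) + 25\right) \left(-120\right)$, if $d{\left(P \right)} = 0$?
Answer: $-1320$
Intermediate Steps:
$a{\left(b \right)} = - 3 b$ ($a{\left(b \right)} = - 3 \left(b - 0\right) = - 3 \left(b + 0\right) = - 3 b$)
$M = -16$ ($M = \left(-12 - 7\right) - -3 = \left(-12 - 7\right) + 3 = -19 + 3 = -16$)
$\left(\left(\left(5 - 3\right) + M\right) + 25\right) \left(-120\right) = \left(\left(\left(5 - 3\right) - 16\right) + 25\right) \left(-120\right) = \left(\left(2 - 16\right) + 25\right) \left(-120\right) = \left(-14 + 25\right) \left(-120\right) = 11 \left(-120\right) = -1320$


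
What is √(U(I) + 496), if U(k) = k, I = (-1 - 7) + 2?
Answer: 7*√10 ≈ 22.136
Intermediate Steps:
I = -6 (I = -8 + 2 = -6)
√(U(I) + 496) = √(-6 + 496) = √490 = 7*√10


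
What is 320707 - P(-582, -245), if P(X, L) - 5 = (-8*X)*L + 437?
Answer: 1460985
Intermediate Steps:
P(X, L) = 442 - 8*L*X (P(X, L) = 5 + ((-8*X)*L + 437) = 5 + (-8*L*X + 437) = 5 + (437 - 8*L*X) = 442 - 8*L*X)
320707 - P(-582, -245) = 320707 - (442 - 8*(-245)*(-582)) = 320707 - (442 - 1140720) = 320707 - 1*(-1140278) = 320707 + 1140278 = 1460985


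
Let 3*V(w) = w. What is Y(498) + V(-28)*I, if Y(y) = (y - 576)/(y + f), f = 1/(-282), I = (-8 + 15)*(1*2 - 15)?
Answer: 357762392/421305 ≈ 849.18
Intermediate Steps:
V(w) = w/3
I = -91 (I = 7*(2 - 15) = 7*(-13) = -91)
f = -1/282 ≈ -0.0035461
Y(y) = (-576 + y)/(-1/282 + y) (Y(y) = (y - 576)/(y - 1/282) = (-576 + y)/(-1/282 + y))
Y(498) + V(-28)*I = 282*(-576 + 498)/(-1 + 282*498) + ((⅓)*(-28))*(-91) = 282*(-78)/(-1 + 140436) - 28/3*(-91) = 282*(-78)/140435 + 2548/3 = 282*(1/140435)*(-78) + 2548/3 = -21996/140435 + 2548/3 = 357762392/421305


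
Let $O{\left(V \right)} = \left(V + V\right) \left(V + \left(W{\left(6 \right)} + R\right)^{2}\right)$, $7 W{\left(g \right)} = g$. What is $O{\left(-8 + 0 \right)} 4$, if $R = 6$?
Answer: $- \frac{122368}{49} \approx -2497.3$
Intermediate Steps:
$W{\left(g \right)} = \frac{g}{7}$
$O{\left(V \right)} = 2 V \left(\frac{2304}{49} + V\right)$ ($O{\left(V \right)} = \left(V + V\right) \left(V + \left(\frac{1}{7} \cdot 6 + 6\right)^{2}\right) = 2 V \left(V + \left(\frac{6}{7} + 6\right)^{2}\right) = 2 V \left(V + \left(\frac{48}{7}\right)^{2}\right) = 2 V \left(V + \frac{2304}{49}\right) = 2 V \left(\frac{2304}{49} + V\right)$)
$O{\left(-8 + 0 \right)} 4 = \frac{2 \left(-8 + 0\right) \left(2304 + 49 \left(-8 + 0\right)\right)}{49} \cdot 4 = \frac{2}{49} \left(-8\right) \left(2304 + 49 \left(-8\right)\right) 4 = \frac{2}{49} \left(-8\right) \left(2304 - 392\right) 4 = \frac{2}{49} \left(-8\right) 1912 \cdot 4 = \left(- \frac{30592}{49}\right) 4 = - \frac{122368}{49}$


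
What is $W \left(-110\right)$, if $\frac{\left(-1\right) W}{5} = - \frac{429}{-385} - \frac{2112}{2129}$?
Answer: $\frac{1002210}{14903} \approx 67.249$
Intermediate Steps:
$W = - \frac{9111}{14903}$ ($W = - 5 \left(- \frac{429}{-385} - \frac{2112}{2129}\right) = - 5 \left(\left(-429\right) \left(- \frac{1}{385}\right) - \frac{2112}{2129}\right) = - 5 \left(\frac{39}{35} - \frac{2112}{2129}\right) = \left(-5\right) \frac{9111}{74515} = - \frac{9111}{14903} \approx -0.61135$)
$W \left(-110\right) = \left(- \frac{9111}{14903}\right) \left(-110\right) = \frac{1002210}{14903}$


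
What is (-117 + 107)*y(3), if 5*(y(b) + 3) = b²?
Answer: 12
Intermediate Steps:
y(b) = -3 + b²/5
(-117 + 107)*y(3) = (-117 + 107)*(-3 + (⅕)*3²) = -10*(-3 + (⅕)*9) = -10*(-3 + 9/5) = -10*(-6/5) = 12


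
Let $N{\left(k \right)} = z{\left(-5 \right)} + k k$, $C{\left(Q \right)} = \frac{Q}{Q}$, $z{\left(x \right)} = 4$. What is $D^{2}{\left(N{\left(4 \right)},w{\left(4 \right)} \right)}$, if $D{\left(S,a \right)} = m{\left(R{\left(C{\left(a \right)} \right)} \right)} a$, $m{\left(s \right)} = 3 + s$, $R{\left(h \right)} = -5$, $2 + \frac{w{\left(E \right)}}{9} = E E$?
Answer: $63504$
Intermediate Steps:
$C{\left(Q \right)} = 1$
$w{\left(E \right)} = -18 + 9 E^{2}$ ($w{\left(E \right)} = -18 + 9 E E = -18 + 9 E^{2}$)
$N{\left(k \right)} = 4 + k^{2}$ ($N{\left(k \right)} = 4 + k k = 4 + k^{2}$)
$D{\left(S,a \right)} = - 2 a$ ($D{\left(S,a \right)} = \left(3 - 5\right) a = - 2 a$)
$D^{2}{\left(N{\left(4 \right)},w{\left(4 \right)} \right)} = \left(- 2 \left(-18 + 9 \cdot 4^{2}\right)\right)^{2} = \left(- 2 \left(-18 + 9 \cdot 16\right)\right)^{2} = \left(- 2 \left(-18 + 144\right)\right)^{2} = \left(\left(-2\right) 126\right)^{2} = \left(-252\right)^{2} = 63504$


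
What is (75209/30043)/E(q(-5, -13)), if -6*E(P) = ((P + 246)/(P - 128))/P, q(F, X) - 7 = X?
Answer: -15117009/300430 ≈ -50.318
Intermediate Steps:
q(F, X) = 7 + X
E(P) = -(246 + P)/(6*P*(-128 + P)) (E(P) = -(P + 246)/(P - 128)/(6*P) = -(246 + P)/(-128 + P)/(6*P) = -(246 + P)/(6*P*(-128 + P)))
(75209/30043)/E(q(-5, -13)) = (75209/30043)/(((-246 - (7 - 13))/(6*(7 - 13)*(-128 + (7 - 13))))) = (75209*(1/30043))/(((⅙)*(-246 - 1*(-6))/(-6*(-128 - 6)))) = 75209/(30043*(((⅙)*(-⅙)*(-246 + 6)/(-134)))) = 75209/(30043*(((⅙)*(-⅙)*(-1/134)*(-240)))) = 75209/(30043*(-10/201)) = (75209/30043)*(-201/10) = -15117009/300430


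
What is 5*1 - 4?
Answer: 1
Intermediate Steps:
5*1 - 4 = 5 - 4 = 1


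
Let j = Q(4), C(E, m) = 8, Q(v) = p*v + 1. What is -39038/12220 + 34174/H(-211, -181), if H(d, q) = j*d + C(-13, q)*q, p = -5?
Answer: 12216537/1203670 ≈ 10.149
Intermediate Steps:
Q(v) = 1 - 5*v (Q(v) = -5*v + 1 = 1 - 5*v)
j = -19 (j = 1 - 5*4 = 1 - 20 = -19)
H(d, q) = -19*d + 8*q
-39038/12220 + 34174/H(-211, -181) = -39038/12220 + 34174/(-19*(-211) + 8*(-181)) = -39038*1/12220 + 34174/(4009 - 1448) = -19519/6110 + 34174/2561 = 12216537/1203670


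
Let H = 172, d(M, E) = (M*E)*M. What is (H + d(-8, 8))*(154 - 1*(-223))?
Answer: 257868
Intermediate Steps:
d(M, E) = E*M² (d(M, E) = (E*M)*M = E*M²)
(H + d(-8, 8))*(154 - 1*(-223)) = (172 + 8*(-8)²)*(154 - 1*(-223)) = (172 + 8*64)*(154 + 223) = (172 + 512)*377 = 684*377 = 257868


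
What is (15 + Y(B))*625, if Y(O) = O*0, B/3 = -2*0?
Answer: 9375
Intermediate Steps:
B = 0 (B = 3*(-2*0) = 3*0 = 0)
Y(O) = 0
(15 + Y(B))*625 = (15 + 0)*625 = 15*625 = 9375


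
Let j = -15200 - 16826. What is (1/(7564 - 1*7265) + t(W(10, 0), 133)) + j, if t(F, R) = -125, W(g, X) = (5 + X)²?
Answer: -9613148/299 ≈ -32151.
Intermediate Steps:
j = -32026
(1/(7564 - 1*7265) + t(W(10, 0), 133)) + j = (1/(7564 - 1*7265) - 125) - 32026 = (1/(7564 - 7265) - 125) - 32026 = (1/299 - 125) - 32026 = -37374/299 - 32026 = -9613148/299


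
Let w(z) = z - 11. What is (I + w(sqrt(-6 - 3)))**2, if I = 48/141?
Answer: 231120/2209 - 3006*I/47 ≈ 104.63 - 63.957*I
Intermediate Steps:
w(z) = -11 + z
I = 16/47 (I = 48*(1/141) = 16/47 ≈ 0.34043)
(I + w(sqrt(-6 - 3)))**2 = (16/47 + (-11 + sqrt(-6 - 3)))**2 = (16/47 + (-11 + sqrt(-9)))**2 = (16/47 + (-11 + 3*I))**2 = (-501/47 + 3*I)**2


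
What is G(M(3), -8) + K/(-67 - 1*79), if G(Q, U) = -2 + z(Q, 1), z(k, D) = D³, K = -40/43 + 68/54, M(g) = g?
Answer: -84944/84753 ≈ -1.0023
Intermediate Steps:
K = 382/1161 (K = -40*1/43 + 68*(1/54) = -40/43 + 34/27 = 382/1161 ≈ 0.32903)
G(Q, U) = -1 (G(Q, U) = -2 + 1³ = -2 + 1 = -1)
G(M(3), -8) + K/(-67 - 1*79) = -1 + 382/(1161*(-67 - 1*79)) = -1 + 382/(1161*(-67 - 79)) = -1 + (382/1161)/(-146) = -1 + (382/1161)*(-1/146) = -1 - 191/84753 = -84944/84753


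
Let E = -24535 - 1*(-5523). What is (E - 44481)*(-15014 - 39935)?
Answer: 3488876857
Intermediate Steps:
E = -19012 (E = -24535 + 5523 = -19012)
(E - 44481)*(-15014 - 39935) = (-19012 - 44481)*(-15014 - 39935) = -63493*(-54949) = 3488876857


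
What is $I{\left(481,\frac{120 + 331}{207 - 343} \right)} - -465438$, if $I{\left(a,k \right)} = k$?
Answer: $\frac{63299117}{136} \approx 4.6543 \cdot 10^{5}$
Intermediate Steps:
$I{\left(481,\frac{120 + 331}{207 - 343} \right)} - -465438 = \frac{120 + 331}{207 - 343} - -465438 = \frac{451}{-136} + 465438 = 451 \left(- \frac{1}{136}\right) + 465438 = - \frac{451}{136} + 465438 = \frac{63299117}{136}$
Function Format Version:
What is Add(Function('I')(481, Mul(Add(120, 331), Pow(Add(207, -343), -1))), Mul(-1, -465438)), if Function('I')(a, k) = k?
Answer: Rational(63299117, 136) ≈ 4.6543e+5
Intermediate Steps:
Add(Function('I')(481, Mul(Add(120, 331), Pow(Add(207, -343), -1))), Mul(-1, -465438)) = Add(Mul(Add(120, 331), Pow(Add(207, -343), -1)), Mul(-1, -465438)) = Add(Mul(451, Pow(-136, -1)), 465438) = Add(Mul(451, Rational(-1, 136)), 465438) = Add(Rational(-451, 136), 465438) = Rational(63299117, 136)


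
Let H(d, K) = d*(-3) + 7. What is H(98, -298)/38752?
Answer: -41/5536 ≈ -0.0074061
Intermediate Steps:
H(d, K) = 7 - 3*d (H(d, K) = -3*d + 7 = 7 - 3*d)
H(98, -298)/38752 = (7 - 3*98)/38752 = (7 - 294)*(1/38752) = -287*1/38752 = -41/5536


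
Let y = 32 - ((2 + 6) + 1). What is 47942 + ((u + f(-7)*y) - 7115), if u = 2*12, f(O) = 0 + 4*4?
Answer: 41219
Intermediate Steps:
f(O) = 16 (f(O) = 0 + 16 = 16)
u = 24
y = 23 (y = 32 - (8 + 1) = 32 - 1*9 = 32 - 9 = 23)
47942 + ((u + f(-7)*y) - 7115) = 47942 + ((24 + 16*23) - 7115) = 47942 + ((24 + 368) - 7115) = 47942 + (392 - 7115) = 47942 - 6723 = 41219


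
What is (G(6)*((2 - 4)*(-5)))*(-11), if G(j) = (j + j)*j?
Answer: -7920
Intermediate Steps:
G(j) = 2*j² (G(j) = (2*j)*j = 2*j²)
(G(6)*((2 - 4)*(-5)))*(-11) = ((2*6²)*((2 - 4)*(-5)))*(-11) = ((2*36)*(-2*(-5)))*(-11) = (72*10)*(-11) = 720*(-11) = -7920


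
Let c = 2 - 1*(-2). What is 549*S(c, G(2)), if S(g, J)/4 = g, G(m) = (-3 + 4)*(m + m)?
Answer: 8784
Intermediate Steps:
c = 4 (c = 2 + 2 = 4)
G(m) = 2*m (G(m) = 1*(2*m) = 2*m)
S(g, J) = 4*g
549*S(c, G(2)) = 549*(4*4) = 549*16 = 8784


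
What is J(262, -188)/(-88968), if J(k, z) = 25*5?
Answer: -125/88968 ≈ -0.0014050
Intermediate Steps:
J(k, z) = 125
J(262, -188)/(-88968) = 125/(-88968) = 125*(-1/88968) = -125/88968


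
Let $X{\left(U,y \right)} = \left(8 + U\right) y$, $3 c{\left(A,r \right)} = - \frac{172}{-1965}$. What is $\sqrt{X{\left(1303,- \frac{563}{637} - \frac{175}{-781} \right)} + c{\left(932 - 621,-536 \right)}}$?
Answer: $\frac{2 i \sqrt{4217190039238958210}}{139654515} \approx 29.409 i$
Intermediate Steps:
$c{\left(A,r \right)} = \frac{172}{5895}$ ($c{\left(A,r \right)} = \frac{\left(-172\right) \frac{1}{-1965}}{3} = \frac{\left(-172\right) \left(- \frac{1}{1965}\right)}{3} = \frac{1}{3} \cdot \frac{172}{1965} = \frac{172}{5895}$)
$X{\left(U,y \right)} = y \left(8 + U\right)$
$\sqrt{X{\left(1303,- \frac{563}{637} - \frac{175}{-781} \right)} + c{\left(932 - 621,-536 \right)}} = \sqrt{\left(- \frac{563}{637} - \frac{175}{-781}\right) \left(8 + 1303\right) + \frac{172}{5895}} = \sqrt{\left(\left(-563\right) \frac{1}{637} - - \frac{175}{781}\right) 1311 + \frac{172}{5895}} = \sqrt{\left(- \frac{563}{637} + \frac{175}{781}\right) 1311 + \frac{172}{5895}} = \sqrt{\left(- \frac{328228}{497497}\right) 1311 + \frac{172}{5895}} = \sqrt{- \frac{430306908}{497497} + \frac{172}{5895}} = \sqrt{- \frac{2536573653176}{2932744815}} = \frac{2 i \sqrt{4217190039238958210}}{139654515}$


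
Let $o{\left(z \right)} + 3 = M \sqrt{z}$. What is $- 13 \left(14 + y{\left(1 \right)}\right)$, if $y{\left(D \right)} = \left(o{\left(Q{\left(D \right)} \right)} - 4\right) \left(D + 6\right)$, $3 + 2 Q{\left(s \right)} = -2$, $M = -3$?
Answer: $455 + \frac{273 i \sqrt{10}}{2} \approx 455.0 + 431.65 i$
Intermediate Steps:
$Q{\left(s \right)} = - \frac{5}{2}$ ($Q{\left(s \right)} = - \frac{3}{2} + \frac{1}{2} \left(-2\right) = - \frac{3}{2} - 1 = - \frac{5}{2}$)
$o{\left(z \right)} = -3 - 3 \sqrt{z}$
$y{\left(D \right)} = \left(-7 - \frac{3 i \sqrt{10}}{2}\right) \left(6 + D\right)$ ($y{\left(D \right)} = \left(\left(-3 - 3 \sqrt{- \frac{5}{2}}\right) - 4\right) \left(D + 6\right) = \left(\left(-3 - 3 \frac{i \sqrt{10}}{2}\right) - 4\right) \left(6 + D\right) = \left(\left(-3 - \frac{3 i \sqrt{10}}{2}\right) - 4\right) \left(6 + D\right) = \left(-7 - \frac{3 i \sqrt{10}}{2}\right) \left(6 + D\right)$)
$- 13 \left(14 + y{\left(1 \right)}\right) = - 13 \left(14 - \left(49 + 9 i \sqrt{10} + \frac{3}{2} i 1 \sqrt{10}\right)\right) = - 13 \left(14 - \left(49 + \frac{21 i \sqrt{10}}{2}\right)\right) = - 13 \left(-35 - \frac{21 i \sqrt{10}}{2}\right) = 455 + \frac{273 i \sqrt{10}}{2}$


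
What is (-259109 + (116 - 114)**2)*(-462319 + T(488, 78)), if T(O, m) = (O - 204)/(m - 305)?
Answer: 27192213926185/227 ≈ 1.1979e+11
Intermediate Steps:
T(O, m) = (-204 + O)/(-305 + m)
(-259109 + (116 - 114)**2)*(-462319 + T(488, 78)) = (-259109 + (116 - 114)**2)*(-462319 + (-204 + 488)/(-305 + 78)) = (-259109 + 2**2)*(-462319 + 284/(-227)) = (-259109 + 4)*(-462319 - 1/227*284) = -259105*(-462319 - 284/227) = -259105*(-104946697/227) = 27192213926185/227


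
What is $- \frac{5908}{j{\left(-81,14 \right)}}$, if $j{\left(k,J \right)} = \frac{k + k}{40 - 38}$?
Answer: $\frac{5908}{81} \approx 72.938$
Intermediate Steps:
$j{\left(k,J \right)} = k$ ($j{\left(k,J \right)} = \frac{2 k}{2} = 2 k \frac{1}{2} = k$)
$- \frac{5908}{j{\left(-81,14 \right)}} = - \frac{5908}{-81} = \left(-5908\right) \left(- \frac{1}{81}\right) = \frac{5908}{81}$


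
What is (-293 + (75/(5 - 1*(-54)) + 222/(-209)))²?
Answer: 13035031484836/152053561 ≈ 85727.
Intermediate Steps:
(-293 + (75/(5 - 1*(-54)) + 222/(-209)))² = (-293 + (75/(5 + 54) + 222*(-1/209)))² = (-293 + (75/59 - 222/209))² = (-293 + 2577/12331)² = (-3610406/12331)² = 13035031484836/152053561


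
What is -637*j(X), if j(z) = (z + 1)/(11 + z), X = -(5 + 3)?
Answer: 4459/3 ≈ 1486.3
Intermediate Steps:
X = -8 (X = -1*8 = -8)
j(z) = (1 + z)/(11 + z)
-637*j(X) = -637*(1 - 8)/(11 - 8) = -637*(-7)/3 = -637*(-7/3) = 4459/3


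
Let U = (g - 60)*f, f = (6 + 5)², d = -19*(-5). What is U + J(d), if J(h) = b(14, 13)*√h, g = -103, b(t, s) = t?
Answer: -19723 + 14*√95 ≈ -19587.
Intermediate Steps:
d = 95
f = 121 (f = 11² = 121)
J(h) = 14*√h
U = -19723 (U = (-103 - 60)*121 = -163*121 = -19723)
U + J(d) = -19723 + 14*√95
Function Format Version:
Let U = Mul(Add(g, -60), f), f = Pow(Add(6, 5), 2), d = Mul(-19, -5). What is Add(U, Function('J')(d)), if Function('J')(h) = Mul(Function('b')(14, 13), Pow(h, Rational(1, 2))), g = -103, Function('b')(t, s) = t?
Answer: Add(-19723, Mul(14, Pow(95, Rational(1, 2)))) ≈ -19587.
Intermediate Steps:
d = 95
f = 121 (f = Pow(11, 2) = 121)
Function('J')(h) = Mul(14, Pow(h, Rational(1, 2)))
U = -19723 (U = Mul(Add(-103, -60), 121) = Mul(-163, 121) = -19723)
Add(U, Function('J')(d)) = Add(-19723, Mul(14, Pow(95, Rational(1, 2))))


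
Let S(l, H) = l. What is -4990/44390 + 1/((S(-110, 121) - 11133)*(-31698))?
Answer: -177833921947/1581973545546 ≈ -0.11241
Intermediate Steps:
-4990/44390 + 1/((S(-110, 121) - 11133)*(-31698)) = -4990/44390 + 1/(-110 - 11133*(-31698)) = -4990*1/44390 - 1/31698/(-11243) = -499/4439 - 1/11243*(-1/31698) = -499/4439 + 1/356380614 = -177833921947/1581973545546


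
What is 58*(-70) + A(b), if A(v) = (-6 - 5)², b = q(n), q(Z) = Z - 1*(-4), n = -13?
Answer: -3939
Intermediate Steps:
q(Z) = 4 + Z (q(Z) = Z + 4 = 4 + Z)
b = -9 (b = 4 - 13 = -9)
A(v) = 121 (A(v) = (-11)² = 121)
58*(-70) + A(b) = 58*(-70) + 121 = -4060 + 121 = -3939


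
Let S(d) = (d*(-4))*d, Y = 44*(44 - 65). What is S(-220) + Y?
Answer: -194524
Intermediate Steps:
Y = -924 (Y = 44*(-21) = -924)
S(d) = -4*d**2 (S(d) = (-4*d)*d = -4*d**2)
S(-220) + Y = -4*(-220)**2 - 924 = -4*48400 - 924 = -193600 - 924 = -194524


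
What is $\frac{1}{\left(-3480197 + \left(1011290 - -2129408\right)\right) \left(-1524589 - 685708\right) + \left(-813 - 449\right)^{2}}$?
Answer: $\frac{1}{750395213847} \approx 1.3326 \cdot 10^{-12}$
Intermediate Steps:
$\frac{1}{\left(-3480197 + \left(1011290 - -2129408\right)\right) \left(-1524589 - 685708\right) + \left(-813 - 449\right)^{2}} = \frac{1}{\left(-3480197 + \left(1011290 + 2129408\right)\right) \left(-2210297\right) + \left(-1262\right)^{2}} = \frac{1}{\left(-3480197 + 3140698\right) \left(-2210297\right) + 1592644} = \frac{1}{\left(-339499\right) \left(-2210297\right) + 1592644} = \frac{1}{750393621203 + 1592644} = \frac{1}{750395213847}$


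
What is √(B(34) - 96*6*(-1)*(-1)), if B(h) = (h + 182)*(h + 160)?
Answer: 12*√287 ≈ 203.29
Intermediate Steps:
B(h) = (160 + h)*(182 + h) (B(h) = (182 + h)*(160 + h) = (160 + h)*(182 + h))
√(B(34) - 96*6*(-1)*(-1)) = √((29120 + 34² + 342*34) - 96*6*(-1)*(-1)) = √((29120 + 1156 + 11628) - (-576)*(-1)) = √(41904 - 96*6) = √(41904 - 576) = √41328 = 12*√287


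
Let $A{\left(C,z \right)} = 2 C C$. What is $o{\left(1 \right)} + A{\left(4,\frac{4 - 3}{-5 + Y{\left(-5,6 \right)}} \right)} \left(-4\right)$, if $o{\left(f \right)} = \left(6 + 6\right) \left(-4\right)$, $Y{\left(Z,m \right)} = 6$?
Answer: $-176$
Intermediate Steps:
$o{\left(f \right)} = -48$ ($o{\left(f \right)} = 12 \left(-4\right) = -48$)
$A{\left(C,z \right)} = 2 C^{2}$
$o{\left(1 \right)} + A{\left(4,\frac{4 - 3}{-5 + Y{\left(-5,6 \right)}} \right)} \left(-4\right) = -48 + 2 \cdot 4^{2} \left(-4\right) = -48 + 2 \cdot 16 \left(-4\right) = -48 + 32 \left(-4\right) = -48 - 128 = -176$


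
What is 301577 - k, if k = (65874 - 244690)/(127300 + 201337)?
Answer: 99109539365/328637 ≈ 3.0158e+5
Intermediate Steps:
k = -178816/328637 ≈ -0.54411
301577 - k = 301577 - 1*(-178816/328637) = 301577 + 178816/328637 = 99109539365/328637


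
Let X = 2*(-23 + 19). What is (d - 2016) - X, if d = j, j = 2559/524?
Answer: -1049633/524 ≈ -2003.1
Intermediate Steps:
j = 2559/524 (j = 2559*(1/524) = 2559/524 ≈ 4.8836)
d = 2559/524 ≈ 4.8836
X = -8 (X = 2*(-4) = -8)
(d - 2016) - X = (2559/524 - 2016) - 1*(-8) = -1053825/524 + 8 = -1049633/524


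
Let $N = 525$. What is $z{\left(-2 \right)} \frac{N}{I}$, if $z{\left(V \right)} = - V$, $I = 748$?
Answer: $\frac{525}{374} \approx 1.4037$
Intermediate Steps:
$z{\left(-2 \right)} \frac{N}{I} = \left(-1\right) \left(-2\right) \frac{525}{748} = 2 \cdot 525 \cdot \frac{1}{748} = 2 \cdot \frac{525}{748} = \frac{525}{374}$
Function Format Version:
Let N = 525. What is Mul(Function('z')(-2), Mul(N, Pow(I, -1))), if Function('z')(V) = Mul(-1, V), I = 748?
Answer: Rational(525, 374) ≈ 1.4037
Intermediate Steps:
Mul(Function('z')(-2), Mul(N, Pow(I, -1))) = Mul(Mul(-1, -2), Mul(525, Pow(748, -1))) = Mul(2, Mul(525, Rational(1, 748))) = Mul(2, Rational(525, 748)) = Rational(525, 374)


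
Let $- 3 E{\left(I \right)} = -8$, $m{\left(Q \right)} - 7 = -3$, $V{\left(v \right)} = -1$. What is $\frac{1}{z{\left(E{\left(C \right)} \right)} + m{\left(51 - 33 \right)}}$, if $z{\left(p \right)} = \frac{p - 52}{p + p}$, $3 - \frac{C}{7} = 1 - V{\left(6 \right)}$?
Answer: $- \frac{4}{21} \approx -0.19048$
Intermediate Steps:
$m{\left(Q \right)} = 4$ ($m{\left(Q \right)} = 7 - 3 = 4$)
$C = 7$ ($C = 21 - 7 \left(1 - -1\right) = 21 - 7 \left(1 + 1\right) = 21 - 14 = 7$)
$E{\left(I \right)} = \frac{8}{3}$ ($E{\left(I \right)} = \left(- \frac{1}{3}\right) \left(-8\right) = \frac{8}{3}$)
$z{\left(p \right)} = \frac{-52 + p}{2 p}$
$\frac{1}{z{\left(E{\left(C \right)} \right)} + m{\left(51 - 33 \right)}} = \frac{1}{\frac{-52 + \frac{8}{3}}{2 \cdot \frac{8}{3}} + 4} = \frac{1}{\frac{1}{2} \cdot \frac{3}{8} \left(- \frac{148}{3}\right) + 4} = \frac{1}{- \frac{37}{4} + 4} = \frac{1}{- \frac{21}{4}} = - \frac{4}{21}$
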